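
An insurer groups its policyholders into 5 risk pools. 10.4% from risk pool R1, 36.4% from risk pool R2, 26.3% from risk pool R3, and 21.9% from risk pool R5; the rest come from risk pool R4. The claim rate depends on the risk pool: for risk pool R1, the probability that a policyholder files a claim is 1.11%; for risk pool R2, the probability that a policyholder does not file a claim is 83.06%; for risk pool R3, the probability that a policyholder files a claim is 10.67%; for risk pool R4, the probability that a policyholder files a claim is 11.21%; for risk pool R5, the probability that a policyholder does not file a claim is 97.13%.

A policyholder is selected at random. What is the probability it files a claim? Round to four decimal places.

0.1028

P(R4) = 1 − (0.104 + 0.364 + 0.263 + 0.219) = 0.05.
P(C|R2) = 1 − 0.8306 = 0.1694.
P(C|R5) = 1 − 0.9713 = 0.0287.
P(C) = P(C|R1)·P(R1) + P(C|R2)·P(R2) + P(C|R3)·P(R3) + P(C|R4)·P(R4) + P(C|R5)·P(R5)
      = 0.0111·0.104 + 0.1694·0.364 + 0.1067·0.263 + 0.1121·0.05 + 0.0287·0.219
      = 0.0011544 + 0.0616616 + 0.0280621 + 0.005605 + 0.0062853 = 0.1027684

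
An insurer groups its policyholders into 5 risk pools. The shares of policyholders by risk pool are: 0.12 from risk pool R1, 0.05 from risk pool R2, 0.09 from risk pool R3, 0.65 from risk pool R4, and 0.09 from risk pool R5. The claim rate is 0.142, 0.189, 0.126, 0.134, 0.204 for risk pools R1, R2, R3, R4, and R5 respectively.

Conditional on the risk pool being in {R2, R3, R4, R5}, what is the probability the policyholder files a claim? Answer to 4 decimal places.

Let S = {R2, R3, R4, R5}.
P(S) = 0.05 + 0.09 + 0.65 + 0.09 = 0.88.
P(C ∩ S) = 0.189·0.05 + 0.126·0.09 + 0.134·0.65 + 0.204·0.09 = 0.00945 + 0.01134 + 0.0871 + 0.01836 = 0.12625.
P(C | S) = 0.12625 / 0.88 = 0.143466…

P(C|S) ≈ 0.1435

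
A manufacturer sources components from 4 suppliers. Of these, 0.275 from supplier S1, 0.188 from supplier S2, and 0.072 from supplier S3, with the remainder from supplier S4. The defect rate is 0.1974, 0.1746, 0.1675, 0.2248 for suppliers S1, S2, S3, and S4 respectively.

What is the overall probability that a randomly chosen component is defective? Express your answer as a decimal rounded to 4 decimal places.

P(S4) = 1 − (0.275 + 0.188 + 0.072) = 0.465.
P(D) = P(D|S1)·P(S1) + P(D|S2)·P(S2) + P(D|S3)·P(S3) + P(D|S4)·P(S4)
      = 0.1974·0.275 + 0.1746·0.188 + 0.1675·0.072 + 0.2248·0.465
      = 0.054285 + 0.0328248 + 0.01206 + 0.104532 = 0.2037018

P(D) ≈ 0.2037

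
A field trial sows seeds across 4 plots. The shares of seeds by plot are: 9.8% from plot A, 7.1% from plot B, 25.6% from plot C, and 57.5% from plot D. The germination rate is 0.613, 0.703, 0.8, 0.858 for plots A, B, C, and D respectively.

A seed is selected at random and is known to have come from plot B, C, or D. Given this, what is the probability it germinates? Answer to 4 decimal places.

0.8293

Let S = {B, C, D}.
P(S) = 0.071 + 0.256 + 0.575 = 0.902.
P(G ∩ S) = 0.703·0.071 + 0.8·0.256 + 0.858·0.575 = 0.049913 + 0.2048 + 0.49335 = 0.748063.
P(G | S) = 0.748063 / 0.902 = 0.829338…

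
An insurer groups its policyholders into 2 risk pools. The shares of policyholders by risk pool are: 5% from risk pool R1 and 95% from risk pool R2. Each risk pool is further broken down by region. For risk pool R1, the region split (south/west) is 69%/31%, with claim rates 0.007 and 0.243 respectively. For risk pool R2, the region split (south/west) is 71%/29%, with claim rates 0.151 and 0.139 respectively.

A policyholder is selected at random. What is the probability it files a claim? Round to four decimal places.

P(C) ≈ 0.1442

P(C|R1) = 0.69·0.007 + 0.31·0.243 = 0.00483 + 0.07533 = 0.08016
P(C|R2) = 0.71·0.151 + 0.29·0.139 = 0.10721 + 0.04031 = 0.14752
By total probability over the outer partition,
P(C) = 0.05·0.08016 + 0.95·0.14752
      = 0.004008 + 0.140144 = 0.144152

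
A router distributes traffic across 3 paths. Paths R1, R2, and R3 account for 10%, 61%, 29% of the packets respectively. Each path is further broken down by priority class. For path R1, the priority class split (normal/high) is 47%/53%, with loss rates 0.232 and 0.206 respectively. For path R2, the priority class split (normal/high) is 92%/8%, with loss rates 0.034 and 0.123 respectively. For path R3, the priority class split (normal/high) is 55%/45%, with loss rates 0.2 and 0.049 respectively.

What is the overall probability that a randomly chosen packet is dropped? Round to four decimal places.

0.0852

P(L|R1) = 0.47·0.232 + 0.53·0.206 = 0.10904 + 0.10918 = 0.21822
P(L|R2) = 0.92·0.034 + 0.08·0.123 = 0.03128 + 0.00984 = 0.04112
P(L|R3) = 0.55·0.2 + 0.45·0.049 = 0.11 + 0.02205 = 0.13205
Then overall,
P(L) = 0.1·0.21822 + 0.61·0.04112 + 0.29·0.13205
      = 0.021822 + 0.0250832 + 0.0382945 = 0.0851997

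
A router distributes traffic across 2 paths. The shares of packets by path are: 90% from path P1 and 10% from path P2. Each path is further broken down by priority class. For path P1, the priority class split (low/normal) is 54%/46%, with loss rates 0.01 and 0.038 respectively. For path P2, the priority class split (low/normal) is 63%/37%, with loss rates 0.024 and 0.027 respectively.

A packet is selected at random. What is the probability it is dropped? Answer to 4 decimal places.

P(L) ≈ 0.0231

P(L|P1) = 0.54·0.01 + 0.46·0.038 = 0.0054 + 0.01748 = 0.02288
P(L|P2) = 0.63·0.024 + 0.37·0.027 = 0.01512 + 0.00999 = 0.02511
By total probability over the outer partition,
P(L) = 0.9·0.02288 + 0.1·0.02511
      = 0.020592 + 0.002511 = 0.023103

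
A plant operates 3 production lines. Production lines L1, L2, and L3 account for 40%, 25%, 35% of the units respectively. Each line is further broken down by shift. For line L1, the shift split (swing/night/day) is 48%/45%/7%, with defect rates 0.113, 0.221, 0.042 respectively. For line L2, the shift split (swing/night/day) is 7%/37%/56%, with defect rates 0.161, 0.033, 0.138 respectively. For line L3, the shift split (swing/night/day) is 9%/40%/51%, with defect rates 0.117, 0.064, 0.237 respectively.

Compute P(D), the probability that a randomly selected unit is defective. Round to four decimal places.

0.1428

P(D|L1) = 0.48·0.113 + 0.45·0.221 + 0.07·0.042 = 0.05424 + 0.09945 + 0.00294 = 0.15663
P(D|L2) = 0.07·0.161 + 0.37·0.033 + 0.56·0.138 = 0.01127 + 0.01221 + 0.07728 = 0.10076
P(D|L3) = 0.09·0.117 + 0.4·0.064 + 0.51·0.237 = 0.01053 + 0.0256 + 0.12087 = 0.157
By total probability over the outer partition,
P(D) = 0.4·0.15663 + 0.25·0.10076 + 0.35·0.157
      = 0.062652 + 0.02519 + 0.05495 = 0.142792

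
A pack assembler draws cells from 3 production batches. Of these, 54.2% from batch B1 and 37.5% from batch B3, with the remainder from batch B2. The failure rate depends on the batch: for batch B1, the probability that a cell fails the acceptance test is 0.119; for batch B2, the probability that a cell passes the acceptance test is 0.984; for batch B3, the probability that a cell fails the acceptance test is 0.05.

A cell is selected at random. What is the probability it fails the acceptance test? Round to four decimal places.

0.0846

P(B2) = 1 − (0.542 + 0.375) = 0.083.
P(F|B2) = 1 − 0.984 = 0.016.
P(F) = P(F|B1)·P(B1) + P(F|B2)·P(B2) + P(F|B3)·P(B3)
      = 0.119·0.542 + 0.016·0.083 + 0.05·0.375
      = 0.064498 + 0.001328 + 0.01875 = 0.084576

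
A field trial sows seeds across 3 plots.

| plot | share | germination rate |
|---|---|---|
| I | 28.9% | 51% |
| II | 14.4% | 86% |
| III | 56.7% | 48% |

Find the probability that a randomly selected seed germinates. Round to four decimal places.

By the law of total probability,
P(G) = P(G|I)·P(I) + P(G|II)·P(II) + P(G|III)·P(III)
      = 0.51·0.289 + 0.86·0.144 + 0.48·0.567
      = 0.14739 + 0.12384 + 0.27216 = 0.54339

0.5434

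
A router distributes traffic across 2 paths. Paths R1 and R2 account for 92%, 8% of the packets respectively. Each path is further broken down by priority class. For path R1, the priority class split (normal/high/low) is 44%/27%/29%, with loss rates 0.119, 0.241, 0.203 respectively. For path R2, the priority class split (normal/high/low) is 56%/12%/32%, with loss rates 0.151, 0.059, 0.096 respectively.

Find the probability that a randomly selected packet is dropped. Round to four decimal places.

P(L|R1) = 0.44·0.119 + 0.27·0.241 + 0.29·0.203 = 0.05236 + 0.06507 + 0.05887 = 0.1763
P(L|R2) = 0.56·0.151 + 0.12·0.059 + 0.32·0.096 = 0.08456 + 0.00708 + 0.03072 = 0.12236
By total probability over the outer partition,
P(L) = 0.92·0.1763 + 0.08·0.12236
      = 0.162196 + 0.0097888 = 0.1719848

0.1720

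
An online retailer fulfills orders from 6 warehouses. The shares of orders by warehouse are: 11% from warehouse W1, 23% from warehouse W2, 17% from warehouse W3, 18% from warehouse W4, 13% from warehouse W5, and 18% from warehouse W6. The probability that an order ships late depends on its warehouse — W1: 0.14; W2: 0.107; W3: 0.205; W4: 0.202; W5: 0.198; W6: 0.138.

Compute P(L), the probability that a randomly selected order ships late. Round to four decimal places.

Using total probability over the partition,
P(L) = P(L|W1)·P(W1) + P(L|W2)·P(W2) + P(L|W3)·P(W3) + P(L|W4)·P(W4) + P(L|W5)·P(W5) + P(L|W6)·P(W6)
      = 0.14·0.11 + 0.107·0.23 + 0.205·0.17 + 0.202·0.18 + 0.198·0.13 + 0.138·0.18
      = 0.0154 + 0.02461 + 0.03485 + 0.03636 + 0.02574 + 0.02484 = 0.1618

0.1618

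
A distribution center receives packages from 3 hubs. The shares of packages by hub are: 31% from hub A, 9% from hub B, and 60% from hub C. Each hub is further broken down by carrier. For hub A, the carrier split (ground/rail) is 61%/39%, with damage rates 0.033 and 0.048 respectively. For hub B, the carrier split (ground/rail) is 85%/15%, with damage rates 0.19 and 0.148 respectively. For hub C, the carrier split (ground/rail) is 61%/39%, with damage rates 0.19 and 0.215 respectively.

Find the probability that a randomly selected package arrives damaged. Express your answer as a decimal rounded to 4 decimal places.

0.1484

P(D|A) = 0.61·0.033 + 0.39·0.048 = 0.02013 + 0.01872 = 0.03885
P(D|B) = 0.85·0.19 + 0.15·0.148 = 0.1615 + 0.0222 = 0.1837
P(D|C) = 0.61·0.19 + 0.39·0.215 = 0.1159 + 0.08385 = 0.19975
Then overall,
P(D) = 0.31·0.03885 + 0.09·0.1837 + 0.6·0.19975
      = 0.0120435 + 0.016533 + 0.11985 = 0.1484265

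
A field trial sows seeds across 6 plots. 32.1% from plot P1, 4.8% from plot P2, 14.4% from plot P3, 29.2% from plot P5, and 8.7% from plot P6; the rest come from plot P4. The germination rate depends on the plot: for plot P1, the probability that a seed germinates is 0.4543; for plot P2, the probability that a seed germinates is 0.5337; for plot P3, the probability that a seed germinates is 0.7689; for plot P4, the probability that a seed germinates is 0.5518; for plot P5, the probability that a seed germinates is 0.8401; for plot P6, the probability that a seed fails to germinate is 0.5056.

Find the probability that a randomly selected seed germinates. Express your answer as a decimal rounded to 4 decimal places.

P(P4) = 1 − (0.321 + 0.048 + 0.144 + 0.292 + 0.087) = 0.108.
P(G|P6) = 1 − 0.5056 = 0.4944.
By the law of total probability,
P(G) = P(G|P1)·P(P1) + P(G|P2)·P(P2) + P(G|P3)·P(P3) + P(G|P4)·P(P4) + P(G|P5)·P(P5) + P(G|P6)·P(P6)
      = 0.4543·0.321 + 0.5337·0.048 + 0.7689·0.144 + 0.5518·0.108 + 0.8401·0.292 + 0.4944·0.087
      = 0.1458303 + 0.0256176 + 0.1107216 + 0.0595944 + 0.2453092 + 0.0430128 = 0.6300859

0.6301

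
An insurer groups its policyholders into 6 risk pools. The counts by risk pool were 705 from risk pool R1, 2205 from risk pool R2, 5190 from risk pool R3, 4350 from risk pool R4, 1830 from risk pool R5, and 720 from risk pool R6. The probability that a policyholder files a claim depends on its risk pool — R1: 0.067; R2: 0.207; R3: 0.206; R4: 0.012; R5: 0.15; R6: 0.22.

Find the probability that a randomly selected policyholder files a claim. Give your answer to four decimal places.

Total: 705 + 2205 + 5190 + 4350 + 1830 + 720 = 15000.
P(R1) = 705/15000 = 0.047. P(R2) = 2205/15000 = 0.147. P(R3) = 5190/15000 = 0.346. P(R4) = 4350/15000 = 0.29. P(R5) = 1830/15000 = 0.122. P(R6) = 720/15000 = 0.048.
Using total probability over the partition,
P(C) = P(C|R1)·P(R1) + P(C|R2)·P(R2) + P(C|R3)·P(R3) + P(C|R4)·P(R4) + P(C|R5)·P(R5) + P(C|R6)·P(R6)
      = 0.067·0.047 + 0.207·0.147 + 0.206·0.346 + 0.012·0.29 + 0.15·0.122 + 0.22·0.048
      = 0.003149 + 0.030429 + 0.071276 + 0.00348 + 0.0183 + 0.01056 = 0.137194

P(C) ≈ 0.1372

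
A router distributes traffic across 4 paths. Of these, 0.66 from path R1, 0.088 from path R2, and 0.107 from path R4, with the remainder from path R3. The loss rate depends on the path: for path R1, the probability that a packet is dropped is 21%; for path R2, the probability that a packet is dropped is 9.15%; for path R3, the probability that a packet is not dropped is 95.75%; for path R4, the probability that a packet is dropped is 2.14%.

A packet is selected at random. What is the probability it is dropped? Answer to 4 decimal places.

P(R3) = 1 − (0.66 + 0.088 + 0.107) = 0.145.
P(L|R3) = 1 − 0.9575 = 0.0425.
By the law of total probability,
P(L) = P(L|R1)·P(R1) + P(L|R2)·P(R2) + P(L|R3)·P(R3) + P(L|R4)·P(R4)
      = 0.21·0.66 + 0.0915·0.088 + 0.0425·0.145 + 0.0214·0.107
      = 0.1386 + 0.008052 + 0.0061625 + 0.0022898 = 0.1551043

0.1551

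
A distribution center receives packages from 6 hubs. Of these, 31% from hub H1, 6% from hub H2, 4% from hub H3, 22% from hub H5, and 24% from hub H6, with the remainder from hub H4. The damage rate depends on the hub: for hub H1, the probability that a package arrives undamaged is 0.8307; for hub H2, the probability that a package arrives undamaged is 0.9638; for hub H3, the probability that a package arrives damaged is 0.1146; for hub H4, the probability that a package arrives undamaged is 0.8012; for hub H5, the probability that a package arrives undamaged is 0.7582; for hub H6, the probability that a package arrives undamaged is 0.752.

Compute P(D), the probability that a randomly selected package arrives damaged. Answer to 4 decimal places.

P(H4) = 1 − (0.31 + 0.06 + 0.04 + 0.22 + 0.24) = 0.13.
P(D|H1) = 1 − 0.8307 = 0.1693.
P(D|H2) = 1 − 0.9638 = 0.0362.
P(D|H4) = 1 − 0.8012 = 0.1988.
P(D|H5) = 1 − 0.7582 = 0.2418.
P(D|H6) = 1 − 0.752 = 0.248.
P(D) = P(D|H1)·P(H1) + P(D|H2)·P(H2) + P(D|H3)·P(H3) + P(D|H4)·P(H4) + P(D|H5)·P(H5) + P(D|H6)·P(H6)
      = 0.1693·0.31 + 0.0362·0.06 + 0.1146·0.04 + 0.1988·0.13 + 0.2418·0.22 + 0.248·0.24
      = 0.052483 + 0.002172 + 0.004584 + 0.025844 + 0.053196 + 0.05952 = 0.197799

0.1978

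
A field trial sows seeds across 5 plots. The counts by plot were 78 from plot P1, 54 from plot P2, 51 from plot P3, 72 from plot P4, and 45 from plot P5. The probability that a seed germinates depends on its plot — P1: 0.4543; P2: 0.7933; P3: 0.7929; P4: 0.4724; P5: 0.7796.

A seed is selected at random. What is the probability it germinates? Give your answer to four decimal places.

P(G) ≈ 0.6260

Total: 78 + 54 + 51 + 72 + 45 = 300.
P(P1) = 78/300 = 0.26. P(P2) = 54/300 = 0.18. P(P3) = 51/300 = 0.17. P(P4) = 72/300 = 0.24. P(P5) = 45/300 = 0.15.
P(G) = P(G|P1)·P(P1) + P(G|P2)·P(P2) + P(G|P3)·P(P3) + P(G|P4)·P(P4) + P(G|P5)·P(P5)
      = 0.4543·0.26 + 0.7933·0.18 + 0.7929·0.17 + 0.4724·0.24 + 0.7796·0.15
      = 0.118118 + 0.142794 + 0.134793 + 0.113376 + 0.11694 = 0.626021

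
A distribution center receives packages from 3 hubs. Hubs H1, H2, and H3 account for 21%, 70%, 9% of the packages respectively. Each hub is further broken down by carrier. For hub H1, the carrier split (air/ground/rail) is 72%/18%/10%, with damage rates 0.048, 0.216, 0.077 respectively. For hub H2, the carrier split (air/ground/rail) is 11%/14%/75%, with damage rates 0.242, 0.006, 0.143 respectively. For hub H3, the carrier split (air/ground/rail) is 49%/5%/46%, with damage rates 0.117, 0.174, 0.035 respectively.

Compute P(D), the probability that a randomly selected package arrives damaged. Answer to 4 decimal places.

P(D|H1) = 0.72·0.048 + 0.18·0.216 + 0.1·0.077 = 0.03456 + 0.03888 + 0.0077 = 0.08114
P(D|H2) = 0.11·0.242 + 0.14·0.006 + 0.75·0.143 = 0.02662 + 0.00084 + 0.10725 = 0.13471
P(D|H3) = 0.49·0.117 + 0.05·0.174 + 0.46·0.035 = 0.05733 + 0.0087 + 0.0161 = 0.08213
Then overall,
P(D) = 0.21·0.08114 + 0.7·0.13471 + 0.09·0.08213
      = 0.0170394 + 0.094297 + 0.0073917 = 0.1187281

0.1187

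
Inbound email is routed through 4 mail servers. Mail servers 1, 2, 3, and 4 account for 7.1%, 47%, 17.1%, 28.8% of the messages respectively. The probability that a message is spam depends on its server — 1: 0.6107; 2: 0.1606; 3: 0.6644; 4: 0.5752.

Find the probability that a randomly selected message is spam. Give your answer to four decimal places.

By the law of total probability,
P(S) = P(S|1)·P(1) + P(S|2)·P(2) + P(S|3)·P(3) + P(S|4)·P(4)
      = 0.6107·0.071 + 0.1606·0.47 + 0.6644·0.171 + 0.5752·0.288
      = 0.0433597 + 0.075482 + 0.1136124 + 0.1656576 = 0.3981117

0.3981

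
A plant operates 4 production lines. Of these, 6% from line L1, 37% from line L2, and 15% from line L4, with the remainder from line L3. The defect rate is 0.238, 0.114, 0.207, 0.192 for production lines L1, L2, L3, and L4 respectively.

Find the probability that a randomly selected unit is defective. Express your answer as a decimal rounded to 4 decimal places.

P(L3) = 1 − (0.06 + 0.37 + 0.15) = 0.42.
P(D) = P(D|L1)·P(L1) + P(D|L2)·P(L2) + P(D|L3)·P(L3) + P(D|L4)·P(L4)
      = 0.238·0.06 + 0.114·0.37 + 0.207·0.42 + 0.192·0.15
      = 0.01428 + 0.04218 + 0.08694 + 0.0288 = 0.1722

0.1722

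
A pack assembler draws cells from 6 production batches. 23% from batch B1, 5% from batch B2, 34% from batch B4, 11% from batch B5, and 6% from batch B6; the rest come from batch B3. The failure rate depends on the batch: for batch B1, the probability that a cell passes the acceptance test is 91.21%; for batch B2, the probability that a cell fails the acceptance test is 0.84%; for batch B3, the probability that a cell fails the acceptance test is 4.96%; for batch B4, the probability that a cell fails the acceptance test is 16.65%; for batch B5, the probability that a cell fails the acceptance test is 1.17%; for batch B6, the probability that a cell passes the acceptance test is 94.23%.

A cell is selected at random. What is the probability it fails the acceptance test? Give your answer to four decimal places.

P(B3) = 1 − (0.23 + 0.05 + 0.34 + 0.11 + 0.06) = 0.21.
P(F|B1) = 1 − 0.9121 = 0.0879.
P(F|B6) = 1 − 0.9423 = 0.0577.
P(F) = P(F|B1)·P(B1) + P(F|B2)·P(B2) + P(F|B3)·P(B3) + P(F|B4)·P(B4) + P(F|B5)·P(B5) + P(F|B6)·P(B6)
      = 0.0879·0.23 + 0.0084·0.05 + 0.0496·0.21 + 0.1665·0.34 + 0.0117·0.11 + 0.0577·0.06
      = 0.020217 + 0.00042 + 0.010416 + 0.05661 + 0.001287 + 0.003462 = 0.092412

P(F) ≈ 0.0924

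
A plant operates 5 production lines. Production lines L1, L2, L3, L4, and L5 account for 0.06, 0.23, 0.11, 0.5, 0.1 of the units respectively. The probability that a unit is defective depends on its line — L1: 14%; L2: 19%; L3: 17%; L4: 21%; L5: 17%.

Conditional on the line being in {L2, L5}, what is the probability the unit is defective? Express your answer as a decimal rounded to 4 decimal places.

Let S = {L2, L5}.
P(S) = 0.23 + 0.1 = 0.33.
P(D ∩ S) = 0.19·0.23 + 0.17·0.1 = 0.0437 + 0.017 = 0.0607.
P(D | S) = 0.0607 / 0.33 = 0.183939…

P(D|S) ≈ 0.1839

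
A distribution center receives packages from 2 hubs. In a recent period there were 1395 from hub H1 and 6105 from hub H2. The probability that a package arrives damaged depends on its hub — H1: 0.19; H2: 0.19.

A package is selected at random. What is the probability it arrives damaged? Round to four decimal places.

P(D) ≈ 0.1900

Total: 1395 + 6105 = 7500.
P(H1) = 1395/7500 = 0.186. P(H2) = 6105/7500 = 0.814.
Using total probability over the partition,
P(D) = P(D|H1)·P(H1) + P(D|H2)·P(H2)
      = 0.19·0.186 + 0.19·0.814
      = 0.03534 + 0.15466 = 0.19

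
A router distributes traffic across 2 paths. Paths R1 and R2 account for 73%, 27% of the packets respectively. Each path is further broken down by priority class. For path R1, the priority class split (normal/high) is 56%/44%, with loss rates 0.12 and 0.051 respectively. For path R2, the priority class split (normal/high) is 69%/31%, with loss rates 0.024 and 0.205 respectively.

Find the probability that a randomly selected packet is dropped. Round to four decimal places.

0.0871

P(L|R1) = 0.56·0.12 + 0.44·0.051 = 0.0672 + 0.02244 = 0.08964
P(L|R2) = 0.69·0.024 + 0.31·0.205 = 0.01656 + 0.06355 = 0.08011
Then overall,
P(L) = 0.73·0.08964 + 0.27·0.08011
      = 0.0654372 + 0.0216297 = 0.0870669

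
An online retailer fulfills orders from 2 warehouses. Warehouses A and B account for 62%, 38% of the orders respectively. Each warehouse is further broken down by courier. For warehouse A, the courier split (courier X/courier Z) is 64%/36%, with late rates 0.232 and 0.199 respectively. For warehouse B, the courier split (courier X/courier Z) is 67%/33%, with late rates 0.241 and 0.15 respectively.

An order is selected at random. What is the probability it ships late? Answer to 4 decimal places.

0.2166

P(L|A) = 0.64·0.232 + 0.36·0.199 = 0.14848 + 0.07164 = 0.22012
P(L|B) = 0.67·0.241 + 0.33·0.15 = 0.16147 + 0.0495 = 0.21097
By total probability over the outer partition,
P(L) = 0.62·0.22012 + 0.38·0.21097
      = 0.1364744 + 0.0801686 = 0.216643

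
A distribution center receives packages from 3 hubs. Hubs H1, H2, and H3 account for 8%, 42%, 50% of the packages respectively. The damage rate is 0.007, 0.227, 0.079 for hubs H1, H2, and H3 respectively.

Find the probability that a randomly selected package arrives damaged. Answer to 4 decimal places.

P(D) = P(D|H1)·P(H1) + P(D|H2)·P(H2) + P(D|H3)·P(H3)
      = 0.007·0.08 + 0.227·0.42 + 0.079·0.5
      = 0.00056 + 0.09534 + 0.0395 = 0.1354

0.1354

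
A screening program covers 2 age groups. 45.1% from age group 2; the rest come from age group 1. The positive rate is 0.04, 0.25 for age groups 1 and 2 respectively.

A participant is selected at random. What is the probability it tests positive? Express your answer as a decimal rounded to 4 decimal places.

P(T) ≈ 0.1347

P(1) = 1 − (0.451) = 0.549.
P(T) = P(T|1)·P(1) + P(T|2)·P(2)
      = 0.04·0.549 + 0.25·0.451
      = 0.02196 + 0.11275 = 0.13471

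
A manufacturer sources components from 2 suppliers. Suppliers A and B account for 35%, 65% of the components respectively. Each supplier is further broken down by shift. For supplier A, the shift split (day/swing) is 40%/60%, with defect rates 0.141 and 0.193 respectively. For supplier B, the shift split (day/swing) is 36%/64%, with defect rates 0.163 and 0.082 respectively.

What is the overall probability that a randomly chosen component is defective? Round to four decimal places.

P(D|A) = 0.4·0.141 + 0.6·0.193 = 0.0564 + 0.1158 = 0.1722
P(D|B) = 0.36·0.163 + 0.64·0.082 = 0.05868 + 0.05248 = 0.11116
By total probability over the outer partition,
P(D) = 0.35·0.1722 + 0.65·0.11116
      = 0.06027 + 0.072254 = 0.132524

P(D) ≈ 0.1325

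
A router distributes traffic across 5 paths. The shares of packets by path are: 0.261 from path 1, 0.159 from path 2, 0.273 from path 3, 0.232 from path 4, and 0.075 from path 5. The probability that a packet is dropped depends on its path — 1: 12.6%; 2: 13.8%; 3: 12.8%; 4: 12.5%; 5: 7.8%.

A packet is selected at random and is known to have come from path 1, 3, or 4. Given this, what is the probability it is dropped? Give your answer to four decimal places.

P(L|S) ≈ 0.1264

Let S = {1, 3, 4}.
P(S) = 0.261 + 0.273 + 0.232 = 0.766.
P(L ∩ S) = 0.126·0.261 + 0.128·0.273 + 0.125·0.232 = 0.032886 + 0.034944 + 0.029 = 0.09683.
P(L | S) = 0.09683 / 0.766 = 0.126410…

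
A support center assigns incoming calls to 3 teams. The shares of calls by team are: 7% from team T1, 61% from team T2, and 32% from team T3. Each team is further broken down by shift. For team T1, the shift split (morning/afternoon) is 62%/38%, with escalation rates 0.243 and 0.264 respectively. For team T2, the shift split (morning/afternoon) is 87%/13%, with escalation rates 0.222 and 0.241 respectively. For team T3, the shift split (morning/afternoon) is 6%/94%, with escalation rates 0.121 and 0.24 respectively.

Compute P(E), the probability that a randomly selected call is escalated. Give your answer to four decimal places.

P(E|T1) = 0.62·0.243 + 0.38·0.264 = 0.15066 + 0.10032 = 0.25098
P(E|T2) = 0.87·0.222 + 0.13·0.241 = 0.19314 + 0.03133 = 0.22447
P(E|T3) = 0.06·0.121 + 0.94·0.24 = 0.00726 + 0.2256 = 0.23286
By total probability over the outer partition,
P(E) = 0.07·0.25098 + 0.61·0.22447 + 0.32·0.23286
      = 0.0175686 + 0.1369267 + 0.0745152 = 0.2290105

P(E) ≈ 0.2290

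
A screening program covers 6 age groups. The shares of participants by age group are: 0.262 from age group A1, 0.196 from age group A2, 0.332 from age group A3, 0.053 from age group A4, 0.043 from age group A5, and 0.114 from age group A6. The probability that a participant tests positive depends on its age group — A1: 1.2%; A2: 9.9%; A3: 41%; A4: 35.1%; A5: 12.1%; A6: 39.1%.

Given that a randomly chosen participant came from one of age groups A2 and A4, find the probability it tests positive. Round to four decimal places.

P(T|S) ≈ 0.1526

Let S = {A2, A4}.
P(S) = 0.196 + 0.053 = 0.249.
P(T ∩ S) = 0.099·0.196 + 0.351·0.053 = 0.019404 + 0.018603 = 0.038007.
P(T | S) = 0.038007 / 0.249 = 0.152639…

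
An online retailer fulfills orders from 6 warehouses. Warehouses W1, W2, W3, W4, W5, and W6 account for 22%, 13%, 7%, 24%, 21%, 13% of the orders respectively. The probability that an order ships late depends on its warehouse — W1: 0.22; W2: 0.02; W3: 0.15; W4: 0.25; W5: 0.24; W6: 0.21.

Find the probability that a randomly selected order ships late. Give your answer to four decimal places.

P(L) ≈ 0.1992

Using total probability over the partition,
P(L) = P(L|W1)·P(W1) + P(L|W2)·P(W2) + P(L|W3)·P(W3) + P(L|W4)·P(W4) + P(L|W5)·P(W5) + P(L|W6)·P(W6)
      = 0.22·0.22 + 0.02·0.13 + 0.15·0.07 + 0.25·0.24 + 0.24·0.21 + 0.21·0.13
      = 0.0484 + 0.0026 + 0.0105 + 0.06 + 0.0504 + 0.0273 = 0.1992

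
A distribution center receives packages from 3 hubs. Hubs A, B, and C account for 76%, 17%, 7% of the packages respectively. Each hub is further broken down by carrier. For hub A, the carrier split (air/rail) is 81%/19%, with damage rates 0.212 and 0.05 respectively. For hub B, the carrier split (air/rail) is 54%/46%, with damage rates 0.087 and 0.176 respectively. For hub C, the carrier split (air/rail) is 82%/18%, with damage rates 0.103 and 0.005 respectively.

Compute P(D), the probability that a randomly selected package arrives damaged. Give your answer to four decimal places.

P(D) ≈ 0.1655

P(D|A) = 0.81·0.212 + 0.19·0.05 = 0.17172 + 0.0095 = 0.18122
P(D|B) = 0.54·0.087 + 0.46·0.176 = 0.04698 + 0.08096 = 0.12794
P(D|C) = 0.82·0.103 + 0.18·0.005 = 0.08446 + 0.0009 = 0.08536
By total probability over the outer partition,
P(D) = 0.76·0.18122 + 0.17·0.12794 + 0.07·0.08536
      = 0.1377272 + 0.0217498 + 0.0059752 = 0.1654522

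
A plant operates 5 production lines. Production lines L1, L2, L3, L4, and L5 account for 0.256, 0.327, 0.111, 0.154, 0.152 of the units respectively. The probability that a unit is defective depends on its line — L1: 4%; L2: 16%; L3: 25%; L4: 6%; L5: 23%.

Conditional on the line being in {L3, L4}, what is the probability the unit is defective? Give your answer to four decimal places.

0.1396

Let S = {L3, L4}.
P(S) = 0.111 + 0.154 = 0.265.
P(D ∩ S) = 0.25·0.111 + 0.06·0.154 = 0.02775 + 0.00924 = 0.03699.
P(D | S) = 0.03699 / 0.265 = 0.139585…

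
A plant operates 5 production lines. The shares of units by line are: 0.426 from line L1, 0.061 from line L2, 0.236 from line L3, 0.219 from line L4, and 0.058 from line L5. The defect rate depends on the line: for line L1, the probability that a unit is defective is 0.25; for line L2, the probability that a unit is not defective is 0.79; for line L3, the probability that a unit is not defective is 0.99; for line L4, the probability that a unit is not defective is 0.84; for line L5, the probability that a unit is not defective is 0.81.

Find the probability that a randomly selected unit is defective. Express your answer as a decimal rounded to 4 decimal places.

P(D|L2) = 1 − 0.79 = 0.21.
P(D|L3) = 1 − 0.99 = 0.01.
P(D|L4) = 1 − 0.84 = 0.16.
P(D|L5) = 1 − 0.81 = 0.19.
P(D) = P(D|L1)·P(L1) + P(D|L2)·P(L2) + P(D|L3)·P(L3) + P(D|L4)·P(L4) + P(D|L5)·P(L5)
      = 0.25·0.426 + 0.21·0.061 + 0.01·0.236 + 0.16·0.219 + 0.19·0.058
      = 0.1065 + 0.01281 + 0.00236 + 0.03504 + 0.01102 = 0.16773

P(D) ≈ 0.1677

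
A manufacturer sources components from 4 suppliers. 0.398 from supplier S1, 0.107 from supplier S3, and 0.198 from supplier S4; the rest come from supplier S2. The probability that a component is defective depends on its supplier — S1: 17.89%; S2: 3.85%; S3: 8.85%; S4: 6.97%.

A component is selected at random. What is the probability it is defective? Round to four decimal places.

P(S2) = 1 − (0.398 + 0.107 + 0.198) = 0.297.
P(D) = P(D|S1)·P(S1) + P(D|S2)·P(S2) + P(D|S3)·P(S3) + P(D|S4)·P(S4)
      = 0.1789·0.398 + 0.0385·0.297 + 0.0885·0.107 + 0.0697·0.198
      = 0.0712022 + 0.0114345 + 0.0094695 + 0.0138006 = 0.1059068

0.1059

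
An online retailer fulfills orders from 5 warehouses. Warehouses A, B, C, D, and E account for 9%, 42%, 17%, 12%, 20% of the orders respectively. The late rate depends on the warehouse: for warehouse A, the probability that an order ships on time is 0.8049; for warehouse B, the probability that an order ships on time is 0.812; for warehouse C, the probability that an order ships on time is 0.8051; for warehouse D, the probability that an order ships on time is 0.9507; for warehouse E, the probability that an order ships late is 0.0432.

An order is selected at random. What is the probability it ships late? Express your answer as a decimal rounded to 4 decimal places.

0.1442

P(L|A) = 1 − 0.8049 = 0.1951.
P(L|B) = 1 − 0.812 = 0.188.
P(L|C) = 1 − 0.8051 = 0.1949.
P(L|D) = 1 − 0.9507 = 0.0493.
Summing over the partition,
P(L) = P(L|A)·P(A) + P(L|B)·P(B) + P(L|C)·P(C) + P(L|D)·P(D) + P(L|E)·P(E)
      = 0.1951·0.09 + 0.188·0.42 + 0.1949·0.17 + 0.0493·0.12 + 0.0432·0.2
      = 0.017559 + 0.07896 + 0.033133 + 0.005916 + 0.00864 = 0.144208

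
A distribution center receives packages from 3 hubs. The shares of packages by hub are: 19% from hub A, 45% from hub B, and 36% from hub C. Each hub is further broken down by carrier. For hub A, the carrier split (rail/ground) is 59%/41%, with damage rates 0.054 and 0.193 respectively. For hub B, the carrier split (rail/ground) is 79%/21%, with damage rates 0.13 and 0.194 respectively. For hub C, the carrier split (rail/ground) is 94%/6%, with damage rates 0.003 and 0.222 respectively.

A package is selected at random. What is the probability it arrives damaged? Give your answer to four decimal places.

P(D|A) = 0.59·0.054 + 0.41·0.193 = 0.03186 + 0.07913 = 0.11099
P(D|B) = 0.79·0.13 + 0.21·0.194 = 0.1027 + 0.04074 = 0.14344
P(D|C) = 0.94·0.003 + 0.06·0.222 = 0.00282 + 0.01332 = 0.01614
By total probability over the outer partition,
P(D) = 0.19·0.11099 + 0.45·0.14344 + 0.36·0.01614
      = 0.0210881 + 0.064548 + 0.0058104 = 0.0914465

P(D) ≈ 0.0914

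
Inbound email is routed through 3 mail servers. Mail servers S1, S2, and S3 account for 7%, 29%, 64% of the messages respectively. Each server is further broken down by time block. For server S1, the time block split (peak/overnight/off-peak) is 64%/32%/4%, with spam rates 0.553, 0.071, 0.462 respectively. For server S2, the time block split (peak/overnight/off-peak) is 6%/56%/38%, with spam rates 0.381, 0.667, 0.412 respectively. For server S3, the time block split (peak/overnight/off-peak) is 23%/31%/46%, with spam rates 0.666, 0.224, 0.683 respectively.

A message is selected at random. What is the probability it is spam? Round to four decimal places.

0.5316

P(S|S1) = 0.64·0.553 + 0.32·0.071 + 0.04·0.462 = 0.35392 + 0.02272 + 0.01848 = 0.39512
P(S|S2) = 0.06·0.381 + 0.56·0.667 + 0.38·0.412 = 0.02286 + 0.37352 + 0.15656 = 0.55294
P(S|S3) = 0.23·0.666 + 0.31·0.224 + 0.46·0.683 = 0.15318 + 0.06944 + 0.31418 = 0.5368
Then overall,
P(S) = 0.07·0.39512 + 0.29·0.55294 + 0.64·0.5368
      = 0.0276584 + 0.1603526 + 0.343552 = 0.531563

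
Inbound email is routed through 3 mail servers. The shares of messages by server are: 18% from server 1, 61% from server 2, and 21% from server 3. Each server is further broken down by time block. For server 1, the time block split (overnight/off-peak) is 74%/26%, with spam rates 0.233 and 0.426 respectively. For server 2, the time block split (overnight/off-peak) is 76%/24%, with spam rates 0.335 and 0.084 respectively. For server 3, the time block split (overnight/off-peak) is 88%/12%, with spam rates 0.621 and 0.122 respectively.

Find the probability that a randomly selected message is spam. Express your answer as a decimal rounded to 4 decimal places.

P(S|1) = 0.74·0.233 + 0.26·0.426 = 0.17242 + 0.11076 = 0.28318
P(S|2) = 0.76·0.335 + 0.24·0.084 = 0.2546 + 0.02016 = 0.27476
P(S|3) = 0.88·0.621 + 0.12·0.122 = 0.54648 + 0.01464 = 0.56112
By total probability over the outer partition,
P(S) = 0.18·0.28318 + 0.61·0.27476 + 0.21·0.56112
      = 0.0509724 + 0.1676036 + 0.1178352 = 0.3364112

0.3364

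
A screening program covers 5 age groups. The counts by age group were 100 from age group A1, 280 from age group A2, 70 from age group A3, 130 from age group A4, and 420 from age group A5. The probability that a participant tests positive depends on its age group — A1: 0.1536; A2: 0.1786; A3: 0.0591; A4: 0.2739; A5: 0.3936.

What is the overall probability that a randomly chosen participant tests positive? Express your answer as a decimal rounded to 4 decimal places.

Total: 100 + 280 + 70 + 130 + 420 = 1000.
P(A1) = 100/1000 = 0.1. P(A2) = 280/1000 = 0.28. P(A3) = 70/1000 = 0.07. P(A4) = 130/1000 = 0.13. P(A5) = 420/1000 = 0.42.
Using total probability over the partition,
P(T) = P(T|A1)·P(A1) + P(T|A2)·P(A2) + P(T|A3)·P(A3) + P(T|A4)·P(A4) + P(T|A5)·P(A5)
      = 0.1536·0.1 + 0.1786·0.28 + 0.0591·0.07 + 0.2739·0.13 + 0.3936·0.42
      = 0.01536 + 0.050008 + 0.004137 + 0.035607 + 0.165312 = 0.270424

0.2704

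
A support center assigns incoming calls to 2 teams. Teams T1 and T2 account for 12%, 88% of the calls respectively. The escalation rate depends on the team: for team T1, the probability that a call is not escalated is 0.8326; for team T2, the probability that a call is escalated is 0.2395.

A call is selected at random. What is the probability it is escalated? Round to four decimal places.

P(E|T1) = 1 − 0.8326 = 0.1674.
P(E) = P(E|T1)·P(T1) + P(E|T2)·P(T2)
      = 0.1674·0.12 + 0.2395·0.88
      = 0.020088 + 0.21076 = 0.230848

P(E) ≈ 0.2308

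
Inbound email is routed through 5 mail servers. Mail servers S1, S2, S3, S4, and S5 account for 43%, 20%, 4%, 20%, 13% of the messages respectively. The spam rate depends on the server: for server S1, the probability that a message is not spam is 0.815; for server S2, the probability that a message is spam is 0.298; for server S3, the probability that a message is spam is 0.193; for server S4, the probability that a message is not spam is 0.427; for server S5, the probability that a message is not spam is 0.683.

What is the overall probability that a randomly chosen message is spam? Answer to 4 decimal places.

P(S|S1) = 1 − 0.815 = 0.185.
P(S|S4) = 1 − 0.427 = 0.573.
P(S|S5) = 1 − 0.683 = 0.317.
P(S) = P(S|S1)·P(S1) + P(S|S2)·P(S2) + P(S|S3)·P(S3) + P(S|S4)·P(S4) + P(S|S5)·P(S5)
      = 0.185·0.43 + 0.298·0.2 + 0.193·0.04 + 0.573·0.2 + 0.317·0.13
      = 0.07955 + 0.0596 + 0.00772 + 0.1146 + 0.04121 = 0.30268

P(S) ≈ 0.3027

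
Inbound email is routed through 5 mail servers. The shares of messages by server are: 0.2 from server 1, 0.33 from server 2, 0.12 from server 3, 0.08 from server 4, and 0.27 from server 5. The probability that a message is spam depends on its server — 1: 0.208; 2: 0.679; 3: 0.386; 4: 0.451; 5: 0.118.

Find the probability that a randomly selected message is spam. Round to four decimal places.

0.3799

P(S) = P(S|1)·P(1) + P(S|2)·P(2) + P(S|3)·P(3) + P(S|4)·P(4) + P(S|5)·P(5)
      = 0.208·0.2 + 0.679·0.33 + 0.386·0.12 + 0.451·0.08 + 0.118·0.27
      = 0.0416 + 0.22407 + 0.04632 + 0.03608 + 0.03186 = 0.37993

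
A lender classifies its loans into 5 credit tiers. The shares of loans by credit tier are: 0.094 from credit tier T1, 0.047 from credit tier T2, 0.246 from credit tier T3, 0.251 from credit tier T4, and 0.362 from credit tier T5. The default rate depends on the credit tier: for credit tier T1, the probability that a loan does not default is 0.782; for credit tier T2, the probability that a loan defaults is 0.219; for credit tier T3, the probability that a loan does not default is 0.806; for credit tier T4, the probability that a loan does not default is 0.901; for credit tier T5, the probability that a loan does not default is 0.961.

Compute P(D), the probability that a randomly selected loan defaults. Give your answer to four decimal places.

0.1175

P(D|T1) = 1 − 0.782 = 0.218.
P(D|T3) = 1 − 0.806 = 0.194.
P(D|T4) = 1 − 0.901 = 0.099.
P(D|T5) = 1 − 0.961 = 0.039.
P(D) = P(D|T1)·P(T1) + P(D|T2)·P(T2) + P(D|T3)·P(T3) + P(D|T4)·P(T4) + P(D|T5)·P(T5)
      = 0.218·0.094 + 0.219·0.047 + 0.194·0.246 + 0.099·0.251 + 0.039·0.362
      = 0.020492 + 0.010293 + 0.047724 + 0.024849 + 0.014118 = 0.117476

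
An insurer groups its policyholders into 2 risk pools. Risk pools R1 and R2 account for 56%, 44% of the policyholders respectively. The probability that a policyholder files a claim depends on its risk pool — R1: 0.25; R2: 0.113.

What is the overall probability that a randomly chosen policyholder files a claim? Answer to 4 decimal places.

By the law of total probability,
P(C) = P(C|R1)·P(R1) + P(C|R2)·P(R2)
      = 0.25·0.56 + 0.113·0.44
      = 0.14 + 0.04972 = 0.18972

0.1897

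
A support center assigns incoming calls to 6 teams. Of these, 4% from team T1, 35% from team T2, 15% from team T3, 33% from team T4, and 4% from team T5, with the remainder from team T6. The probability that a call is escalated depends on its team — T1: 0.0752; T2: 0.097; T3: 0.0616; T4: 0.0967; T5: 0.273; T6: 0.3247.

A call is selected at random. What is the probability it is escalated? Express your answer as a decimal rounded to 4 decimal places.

0.1183

P(T6) = 1 − (0.04 + 0.35 + 0.15 + 0.33 + 0.04) = 0.09.
Using total probability over the partition,
P(E) = P(E|T1)·P(T1) + P(E|T2)·P(T2) + P(E|T3)·P(T3) + P(E|T4)·P(T4) + P(E|T5)·P(T5) + P(E|T6)·P(T6)
      = 0.0752·0.04 + 0.097·0.35 + 0.0616·0.15 + 0.0967·0.33 + 0.273·0.04 + 0.3247·0.09
      = 0.003008 + 0.03395 + 0.00924 + 0.031911 + 0.01092 + 0.029223 = 0.118252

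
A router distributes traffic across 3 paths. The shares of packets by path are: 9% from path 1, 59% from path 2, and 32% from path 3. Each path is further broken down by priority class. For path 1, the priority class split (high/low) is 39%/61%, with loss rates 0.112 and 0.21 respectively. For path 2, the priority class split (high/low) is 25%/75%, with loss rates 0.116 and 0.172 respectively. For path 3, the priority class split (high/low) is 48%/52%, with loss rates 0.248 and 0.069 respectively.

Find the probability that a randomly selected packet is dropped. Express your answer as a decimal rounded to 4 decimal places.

P(L|1) = 0.39·0.112 + 0.61·0.21 = 0.04368 + 0.1281 = 0.17178
P(L|2) = 0.25·0.116 + 0.75·0.172 = 0.029 + 0.129 = 0.158
P(L|3) = 0.48·0.248 + 0.52·0.069 = 0.11904 + 0.03588 = 0.15492
Then overall,
P(L) = 0.09·0.17178 + 0.59·0.158 + 0.32·0.15492
      = 0.0154602 + 0.09322 + 0.0495744 = 0.1582546

P(L) ≈ 0.1583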